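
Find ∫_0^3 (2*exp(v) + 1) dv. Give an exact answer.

1 + 2*exp(3)

An antiderivative is F(v) = v + 2*exp(v).
Then F(3) - F(0) = (3 + 2*exp(3)) - (2) = 1 + 2*exp(3).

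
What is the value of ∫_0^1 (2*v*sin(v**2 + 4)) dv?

cos(4) - cos(5)

Let u = v**2 + 4, so du = 2*v dv. When v = 0, u = 4; when v = 1, u = 5.
The integral becomes ∫ sin(u) du from 4 to 5, with antiderivative -cos(u).
Back in v: F(v) = -cos(v**2 + 4).
Then F(1) - F(0) = (-cos(5)) - (-cos(4)) = cos(4) - cos(5).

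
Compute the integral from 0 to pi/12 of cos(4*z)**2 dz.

Use the identity cos^2(4*z) = (1 + cos(8*z))/2.
An antiderivative is F(z) = z/2 + sin(8*z)/16.
Then F(pi/12) - F(0) = (sqrt(3)/32 + pi/24) - (0) = sqrt(3)/32 + pi/24.

sqrt(3)/32 + pi/24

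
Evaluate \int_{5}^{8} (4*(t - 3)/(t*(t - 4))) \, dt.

Factor the denominator: t**2 - 4*t = t(t - 4).
Partial fractions: 4*(t - 3)/(t*(t - 4)) = 3/t + 1/(t - 4).
An antiderivative is F(t) = 3*log(t) + log(t - 4).
Then F(8) - F(5) = (11*log(2)) - (3*log(5)) = -3*log(5) + 11*log(2).

-3*log(5) + 11*log(2)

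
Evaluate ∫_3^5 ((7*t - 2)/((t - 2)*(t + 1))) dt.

-3*log(2) + 7*log(3)

Factor the denominator: t**2 - t - 2 = (t + 1)(t - 2).
Partial fractions: (7*t - 2)/((t - 2)*(t + 1)) = 3/(t + 1) + 4/(t - 2).
An antiderivative is F(t) = 4*log(t - 2) + 3*log(t + 1).
Then F(5) - F(3) = (3*log(2) + 7*log(3)) - (log(64)) = -3*log(2) + 7*log(3).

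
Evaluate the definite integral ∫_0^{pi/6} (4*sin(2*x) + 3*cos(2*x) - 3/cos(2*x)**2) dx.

An antiderivative is F(x) = 3*sin(2*x)/2 - 2*cos(2*x) - 3*tan(2*x)/2.
Then F(pi/6) - F(0) = (-3*sqrt(3)/4 - 1) - (-2) = 1 - 3*sqrt(3)/4.

1 - 3*sqrt(3)/4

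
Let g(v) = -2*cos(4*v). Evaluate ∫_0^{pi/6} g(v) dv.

-sqrt(3)/4

An antiderivative is F(v) = -sin(4*v)/2.
Then F(pi/6) - F(0) = (-sqrt(3)/4) - (0) = -sqrt(3)/4.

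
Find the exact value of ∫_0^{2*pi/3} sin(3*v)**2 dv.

Use the identity sin^2(3*v) = (1 - cos(6*v))/2.
An antiderivative is F(v) = v/2 - sin(6*v)/12.
Then F(2*pi/3) - F(0) = (pi/3) - (0) = pi/3.

pi/3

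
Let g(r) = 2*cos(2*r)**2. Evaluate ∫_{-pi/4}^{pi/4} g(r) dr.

Use the identity cos^2(2*r) = (1 + cos(4*r))/2.
An antiderivative is F(r) = r + sin(4*r)/4.
Then F(pi/4) - F(-pi/4) = (pi/4) - (-pi/4) = pi/2.

pi/2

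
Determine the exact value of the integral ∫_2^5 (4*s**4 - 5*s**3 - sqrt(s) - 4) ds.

-10*sqrt(5)/3 + 4*sqrt(2)/3 + 34023/20

By the power rule, an antiderivative is F(s) = 4*s**5/5 - 5*s**4/4 - 2*s**(3/2)/3 - 4*s.
Then F(5) - F(2) = (6795/4 - 10*sqrt(5)/3) - (-12/5 - 4*sqrt(2)/3) = -10*sqrt(5)/3 + 4*sqrt(2)/3 + 34023/20.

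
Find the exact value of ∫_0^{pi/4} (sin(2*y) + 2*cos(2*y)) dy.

3/2

An antiderivative is F(y) = sin(2*y) - cos(2*y)/2.
Then F(pi/4) - F(0) = (1) - (-1/2) = 3/2.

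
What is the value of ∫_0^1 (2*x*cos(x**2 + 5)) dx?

Let u = x**2 + 5, so du = 2*x dx. When x = 0, u = 5; when x = 1, u = 6.
The integral becomes ∫ cos(u) du from 5 to 6, with antiderivative sin(u).
Back in x: F(x) = sin(x**2 + 5).
Then F(1) - F(0) = (sin(6)) - (sin(5)) = sin(6) - sin(5).

sin(6) - sin(5)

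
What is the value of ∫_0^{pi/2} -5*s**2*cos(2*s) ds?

5*pi/4

Integrate by parts twice (u = s^2, dv = -5*cos(2*s) ds).
An antiderivative is F(s) = -5*s**2*sin(2*s)/2 - 5*s*cos(2*s)/2 + 5*sin(2*s)/4.
Then F(pi/2) - F(0) = (5*pi/4) - (0) = 5*pi/4.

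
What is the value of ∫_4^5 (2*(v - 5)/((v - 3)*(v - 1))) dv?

Factor the denominator: v**2 - 4*v + 3 = (v - 1)(v - 3).
Partial fractions: 2*(v - 5)/((v - 3)*(v - 1)) = 4/(v - 1) - 2/(v - 3).
An antiderivative is F(v) = -2*log(v - 3) + 4*log(v - 1).
Then F(5) - F(4) = (log(64)) - (log(81)) = log(64/81).

log(64/81)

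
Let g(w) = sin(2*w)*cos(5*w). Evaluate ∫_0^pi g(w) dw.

-4/21

Use the identity sin(2*w)cos(5*w) = [sin(7*w) + sin(-3*w)]/2.
An antiderivative is F(w) = cos(3*w)/6 - cos(7*w)/14.
Then F(pi) - F(0) = (-2/21) - (2/21) = -4/21.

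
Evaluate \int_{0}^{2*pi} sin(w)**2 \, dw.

pi

Use the identity sin^2(w) = (1 - cos(2*w))/2.
An antiderivative is F(w) = w/2 - sin(2*w)/4.
Then F(2*pi) - F(0) = (pi) - (0) = pi.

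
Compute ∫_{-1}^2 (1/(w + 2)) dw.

log(4)

An antiderivative is F(w) = log(w + 2).
Then F(2) - F(-1) = (log(4)) - (0) = log(4).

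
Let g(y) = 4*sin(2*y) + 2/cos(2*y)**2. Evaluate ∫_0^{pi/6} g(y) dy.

1 + sqrt(3)

An antiderivative is F(y) = -2*cos(2*y) + tan(2*y).
Then F(pi/6) - F(0) = (-1 + sqrt(3)) - (-2) = 1 + sqrt(3).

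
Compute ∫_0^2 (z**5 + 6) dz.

68/3

By the power rule, an antiderivative is F(z) = z**6/6 + 6*z.
Then F(2) - F(0) = (68/3) - (0) = 68/3.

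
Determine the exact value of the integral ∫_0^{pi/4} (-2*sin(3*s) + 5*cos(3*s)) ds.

-2/3 + sqrt(2)/2

An antiderivative is F(s) = 5*sin(3*s)/3 + 2*cos(3*s)/3.
Then F(pi/4) - F(0) = (sqrt(2)/2) - (2/3) = -2/3 + sqrt(2)/2.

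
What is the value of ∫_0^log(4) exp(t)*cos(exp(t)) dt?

Let u = exp(t), so du = exp(t) dt. When t = 0, u = 1; when t = log(4), u = 4.
The integral becomes ∫ cos(u) du from 1 to 4, with antiderivative sin(u).
Back in t: F(t) = sin(exp(t)).
Then F(log(4)) - F(0) = (sin(4)) - (sin(1)) = -sin(1) + sin(4).

-sin(1) + sin(4)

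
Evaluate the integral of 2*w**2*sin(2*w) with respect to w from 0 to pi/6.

-1/4 - pi**2/72 + sqrt(3)*pi/12

Integrate by parts twice (u = w^2, dv = 2*sin(2*w) dw).
An antiderivative is F(w) = -w**2*cos(2*w) + w*sin(2*w) + cos(2*w)/2.
Then F(pi/6) - F(0) = (-pi**2/72 + 1/4 + sqrt(3)*pi/12) - (1/2) = -1/4 - pi**2/72 + sqrt(3)*pi/12.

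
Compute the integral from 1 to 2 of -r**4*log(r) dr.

Integrate by parts once (u = ln r, dv = -r**4 dr).
An antiderivative is F(r) = -r**5*(5*log(r) - 1)/25.
Then F(2) - F(1) = (32/25 - 32*log(2)/5) - (1/25) = 31/25 - 32*log(2)/5.

31/25 - 32*log(2)/5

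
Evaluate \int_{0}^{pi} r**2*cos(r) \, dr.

Integrate by parts twice (u = r^2, dv = cos(r) dr).
An antiderivative is F(r) = r**2*sin(r) + 2*r*cos(r) - 2*sin(r).
Then F(pi) - F(0) = (-2*pi) - (0) = -2*pi.

-2*pi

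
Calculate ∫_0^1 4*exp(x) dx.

-4 + 4*E

An antiderivative is F(x) = 4*exp(x).
Then F(1) - F(0) = (4*E) - (4) = -4 + 4*E.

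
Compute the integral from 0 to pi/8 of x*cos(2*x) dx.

Integrate by parts once (u = x, dv = cos(2*x) dx).
An antiderivative is F(x) = x*sin(2*x)/2 + cos(2*x)/4.
Then F(pi/8) - F(0) = (sqrt(2)*(pi + 4)/32) - (1/4) = -1/4 + sqrt(2)*pi/32 + sqrt(2)/8.

-1/4 + sqrt(2)*pi/32 + sqrt(2)/8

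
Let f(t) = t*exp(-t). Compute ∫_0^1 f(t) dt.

Integrate by parts once (u = t, dv = exp(-t) dt).
An antiderivative is F(t) = (-t - 1)*exp(-t).
Then F(1) - F(0) = (-2*exp(-1)) - (-1) = 1 - 2*exp(-1).

1 - 2*exp(-1)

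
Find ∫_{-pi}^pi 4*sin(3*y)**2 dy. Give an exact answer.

Use the identity sin^2(3*y) = (1 - cos(6*y))/2.
An antiderivative is F(y) = 2*y - sin(6*y)/3.
Then F(pi) - F(-pi) = (2*pi) - (-2*pi) = 4*pi.

4*pi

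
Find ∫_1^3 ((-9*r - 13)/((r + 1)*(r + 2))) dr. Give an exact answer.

Factor the denominator: r**2 + 3*r + 2 = (r + 2)(r + 1).
Partial fractions: (-9*r - 13)/((r + 1)*(r + 2)) = -5/(r + 2) - 4/(r + 1).
An antiderivative is F(r) = -4*log(r + 1) - 5*log(r + 2).
Then F(3) - F(1) = (-5*log(5) - 8*log(2)) - (-5*log(3) - 4*log(2)) = -5*log(5) - 4*log(2) + 5*log(3).

-5*log(5) - 4*log(2) + 5*log(3)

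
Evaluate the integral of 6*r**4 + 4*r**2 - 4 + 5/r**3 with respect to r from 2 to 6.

429961/45

By the power rule, an antiderivative is F(r) = 6*r**5/5 + 4*r**3/3 - 4*r - 5/(2*r**2).
Then F(6) - F(2) = (3454247/360) - (4853/120) = 429961/45.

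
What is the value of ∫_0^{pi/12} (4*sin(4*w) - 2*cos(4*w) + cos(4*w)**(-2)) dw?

An antiderivative is F(w) = -sin(4*w)/2 - cos(4*w) + tan(4*w)/4.
Then F(pi/12) - F(0) = (-1/2) - (-1) = 1/2.

1/2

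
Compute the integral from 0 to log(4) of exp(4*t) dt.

Let u = exp(t), so du = exp(t) dt. When t = 0, u = 1; when t = log(4), u = 4.
The integral becomes ∫ u**3 du from 1 to 4, with antiderivative u**4/4.
Back in t: F(t) = exp(4*t)/4.
Then F(log(4)) - F(0) = (64) - (1/4) = 255/4.

255/4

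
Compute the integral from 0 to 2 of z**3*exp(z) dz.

Integrate by parts 3 times (u = z^3, dv = exp(z) dz).
An antiderivative is F(z) = (z**3 - 3*z**2 + 6*z - 6)*exp(z).
Then F(2) - F(0) = (2*exp(2)) - (-6) = 6 + 2*exp(2).

6 + 2*exp(2)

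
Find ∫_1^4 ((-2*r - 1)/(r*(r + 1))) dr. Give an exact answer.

Factor the denominator: r**2 + r = (r + 1)r.
Partial fractions: (-2*r - 1)/(r*(r + 1)) = -1/(r + 1) - 1/r.
An antiderivative is F(r) = -log(r) - log(r + 1).
Then F(4) - F(1) = (-log(20)) - (-log(2)) = -log(10).

-log(10)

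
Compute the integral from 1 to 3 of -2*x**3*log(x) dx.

Integrate by parts once (u = ln x, dv = -2*x**3 dx).
An antiderivative is F(x) = -x**4*(4*log(x) - 1)/8.
Then F(3) - F(1) = (81/8 - 81*log(3)/2) - (1/8) = 10 - 81*log(3)/2.

10 - 81*log(3)/2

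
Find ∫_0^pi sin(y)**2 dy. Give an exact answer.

Use the identity sin^2(y) = (1 - cos(2*y))/2.
An antiderivative is F(y) = y/2 - sin(2*y)/4.
Then F(pi) - F(0) = (pi/2) - (0) = pi/2.

pi/2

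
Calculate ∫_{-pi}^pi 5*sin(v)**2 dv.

5*pi

Use the identity sin^2(v) = (1 - cos(2*v))/2.
An antiderivative is F(v) = 5*v/2 - 5*sin(2*v)/4.
Then F(pi) - F(-pi) = (5*pi/2) - (-5*pi/2) = 5*pi.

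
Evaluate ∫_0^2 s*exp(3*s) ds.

Integrate by parts once (u = s, dv = exp(3*s) ds).
An antiderivative is F(s) = (3*s - 1)*exp(3*s)/9.
Then F(2) - F(0) = (5*exp(6)/9) - (-1/9) = 1/9 + 5*exp(6)/9.

1/9 + 5*exp(6)/9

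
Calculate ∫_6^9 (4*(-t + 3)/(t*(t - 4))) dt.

Factor the denominator: t**2 - 4*t = t(t - 4).
Partial fractions: 4*(-t + 3)/(t*(t - 4)) = -3/t - 1/(t - 4).
An antiderivative is F(t) = -3*log(t) - log(t - 4).
Then F(9) - F(6) = (-6*log(3) - log(5)) - (-3*log(3) - 4*log(2)) = -3*log(3) - log(5) + 4*log(2).

-3*log(3) - log(5) + 4*log(2)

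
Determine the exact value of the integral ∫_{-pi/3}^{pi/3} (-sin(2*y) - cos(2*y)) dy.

An antiderivative is F(y) = -sin(2*y)/2 + cos(2*y)/2.
Then F(pi/3) - F(-pi/3) = (-sqrt(3)/4 - 1/4) - (-1/4 + sqrt(3)/4) = -sqrt(3)/2.

-sqrt(3)/2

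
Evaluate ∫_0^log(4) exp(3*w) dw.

21

Let u = exp(w), so du = exp(w) dw. When w = 0, u = 1; when w = log(4), u = 4.
The integral becomes ∫ u**2 du from 1 to 4, with antiderivative u**3/3.
Back in w: F(w) = exp(3*w)/3.
Then F(log(4)) - F(0) = (64/3) - (1/3) = 21.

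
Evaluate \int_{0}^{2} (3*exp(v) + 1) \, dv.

-1 + 3*exp(2)

An antiderivative is F(v) = v + 3*exp(v).
Then F(2) - F(0) = (2 + 3*exp(2)) - (3) = -1 + 3*exp(2).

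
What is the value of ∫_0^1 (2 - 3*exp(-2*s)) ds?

An antiderivative is F(s) = 2*s + 3*exp(-2*s)/2.
Then F(1) - F(0) = (3*exp(-2)/2 + 2) - (3/2) = (3 + exp(2))*exp(-2)/2.

(3 + exp(2))*exp(-2)/2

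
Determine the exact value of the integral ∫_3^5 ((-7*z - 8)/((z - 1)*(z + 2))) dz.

Factor the denominator: z**2 + z - 2 = (z + 2)(z - 1).
Partial fractions: (-7*z - 8)/((z - 1)*(z + 2)) = -2/(z + 2) - 5/(z - 1).
An antiderivative is F(z) = -5*log(z - 1) - 2*log(z + 2).
Then F(5) - F(3) = (-10*log(2) - 2*log(7)) - (-5*log(2) - 2*log(5)) = -2*log(7) - 5*log(2) + 2*log(5).

-2*log(7) - 5*log(2) + 2*log(5)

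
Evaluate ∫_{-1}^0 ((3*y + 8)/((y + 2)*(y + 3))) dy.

log(6)

Factor the denominator: y**2 + 5*y + 6 = (y + 3)(y + 2).
Partial fractions: (3*y + 8)/((y + 2)*(y + 3)) = 1/(y + 3) + 2/(y + 2).
An antiderivative is F(y) = 2*log(y + 2) + log(y + 3).
Then F(0) - F(-1) = (log(12)) - (log(2)) = log(6).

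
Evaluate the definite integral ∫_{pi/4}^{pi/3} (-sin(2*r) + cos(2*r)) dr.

An antiderivative is F(r) = sin(2*r)/2 + cos(2*r)/2.
Then F(pi/3) - F(pi/4) = (-1/4 + sqrt(3)/4) - (1/2) = -3/4 + sqrt(3)/4.

-3/4 + sqrt(3)/4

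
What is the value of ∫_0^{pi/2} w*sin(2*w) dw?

pi/4

Integrate by parts once (u = w, dv = sin(2*w) dw).
An antiderivative is F(w) = -w*cos(2*w)/2 + sin(2*w)/4.
Then F(pi/2) - F(0) = (pi/4) - (0) = pi/4.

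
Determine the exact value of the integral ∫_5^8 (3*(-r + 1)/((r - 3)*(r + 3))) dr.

-2*log(11) - log(5) + 7*log(2)

Factor the denominator: r**2 - 9 = (r + 3)(r - 3).
Partial fractions: 3*(-r + 1)/((r - 3)*(r + 3)) = -2/(r + 3) - 1/(r - 3).
An antiderivative is F(r) = -log(r - 3) - 2*log(r + 3).
Then F(8) - F(5) = (-2*log(11) - log(5)) - (-7*log(2)) = -2*log(11) - log(5) + 7*log(2).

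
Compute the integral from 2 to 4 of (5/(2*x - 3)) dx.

5*log(5)/2

An antiderivative is F(x) = 5*log(2*x - 3)/2.
Then F(4) - F(2) = (5*log(5)/2) - (0) = 5*log(5)/2.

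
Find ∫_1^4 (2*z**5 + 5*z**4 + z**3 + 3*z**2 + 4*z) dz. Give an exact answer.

10179/4

By the power rule, an antiderivative is F(z) = z**6/3 + z**5 + z**4/4 + z**3 + 2*z**2.
Then F(4) - F(1) = (7648/3) - (55/12) = 10179/4.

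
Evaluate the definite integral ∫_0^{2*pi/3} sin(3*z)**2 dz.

Use the identity sin^2(3*z) = (1 - cos(6*z))/2.
An antiderivative is F(z) = z/2 - sin(6*z)/12.
Then F(2*pi/3) - F(0) = (pi/3) - (0) = pi/3.

pi/3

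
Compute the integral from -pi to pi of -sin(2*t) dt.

An antiderivative is F(t) = cos(2*t)/2.
Then F(pi) - F(-pi) = (1/2) - (1/2) = 0.

0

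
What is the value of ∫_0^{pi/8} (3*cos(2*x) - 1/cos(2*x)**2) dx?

An antiderivative is F(x) = 3*sin(2*x)/2 - tan(2*x)/2.
Then F(pi/8) - F(0) = (-1/2 + 3*sqrt(2)/4) - (0) = -1/2 + 3*sqrt(2)/4.

-1/2 + 3*sqrt(2)/4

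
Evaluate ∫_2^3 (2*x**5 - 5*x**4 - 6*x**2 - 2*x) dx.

-97/3

By the power rule, an antiderivative is F(x) = x**6/3 - x**5 - 2*x**3 - x**2.
Then F(3) - F(2) = (-63) - (-92/3) = -97/3.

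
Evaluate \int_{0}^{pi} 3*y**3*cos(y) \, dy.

36 - 9*pi**2

Integrate by parts 3 times (u = y^3, dv = 3*cos(y) dy).
An antiderivative is F(y) = 3*y**3*sin(y) + 9*y**2*cos(y) - 18*y*sin(y) - 18*cos(y).
Then F(pi) - F(0) = (18 - 9*pi**2) - (-18) = 36 - 9*pi**2.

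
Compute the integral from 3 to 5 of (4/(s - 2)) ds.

log(81)

An antiderivative is F(s) = 4*log(s - 2).
Then F(5) - F(3) = (log(81)) - (0) = log(81).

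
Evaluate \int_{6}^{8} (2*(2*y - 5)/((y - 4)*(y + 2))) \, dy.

-5*log(2) + 3*log(5)

Factor the denominator: y**2 - 2*y - 8 = (y + 2)(y - 4).
Partial fractions: 2*(2*y - 5)/((y - 4)*(y + 2)) = 3/(y + 2) + 1/(y - 4).
An antiderivative is F(y) = log(y - 4) + 3*log(y + 2).
Then F(8) - F(6) = (5*log(2) + 3*log(5)) - (10*log(2)) = -5*log(2) + 3*log(5).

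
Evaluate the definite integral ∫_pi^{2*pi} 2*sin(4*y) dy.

An antiderivative is F(y) = -cos(4*y)/2.
Then F(2*pi) - F(pi) = (-1/2) - (-1/2) = 0.

0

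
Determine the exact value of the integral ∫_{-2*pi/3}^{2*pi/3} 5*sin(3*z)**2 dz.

10*pi/3

Use the identity sin^2(3*z) = (1 - cos(6*z))/2.
An antiderivative is F(z) = 5*z/2 - 5*sin(6*z)/12.
Then F(2*pi/3) - F(-2*pi/3) = (5*pi/3) - (-5*pi/3) = 10*pi/3.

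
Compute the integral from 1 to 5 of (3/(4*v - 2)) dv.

An antiderivative is F(v) = 3*log(4*v - 2)/4.
Then F(5) - F(1) = (3*log(18)/4) - (3*log(2)/4) = 3*log(3)/2.

3*log(3)/2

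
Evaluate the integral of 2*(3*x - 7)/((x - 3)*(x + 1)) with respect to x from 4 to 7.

Factor the denominator: x**2 - 2*x - 3 = (x + 1)(x - 3).
Partial fractions: 2*(3*x - 7)/((x - 3)*(x + 1)) = 5/(x + 1) + 1/(x - 3).
An antiderivative is F(x) = log(x - 3) + 5*log(x + 1).
Then F(7) - F(4) = (17*log(2)) - (5*log(5)) = -5*log(5) + 17*log(2).

-5*log(5) + 17*log(2)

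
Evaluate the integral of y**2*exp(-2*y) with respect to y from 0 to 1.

(-5 + exp(2))*exp(-2)/4

Integrate by parts twice (u = y^2, dv = exp(-2*y) dy).
An antiderivative is F(y) = (-2*y**2 - 2*y - 1)*exp(-2*y)/4.
Then F(1) - F(0) = (-5*exp(-2)/4) - (-1/4) = (-5 + exp(2))*exp(-2)/4.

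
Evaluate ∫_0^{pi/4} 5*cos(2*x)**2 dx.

5*pi/8

Use the identity cos^2(2*x) = (1 + cos(4*x))/2.
An antiderivative is F(x) = 5*x/2 + 5*sin(4*x)/8.
Then F(pi/4) - F(0) = (5*pi/8) - (0) = 5*pi/8.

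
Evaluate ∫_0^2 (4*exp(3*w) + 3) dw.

14/3 + 4*exp(6)/3

An antiderivative is F(w) = 4*exp(3*w)/3 + 3*w.
Then F(2) - F(0) = (6 + 4*exp(6)/3) - (4/3) = 14/3 + 4*exp(6)/3.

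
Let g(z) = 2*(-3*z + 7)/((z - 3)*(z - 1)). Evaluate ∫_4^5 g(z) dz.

Factor the denominator: z**2 - 4*z + 3 = (z - 1)(z - 3).
Partial fractions: 2*(-3*z + 7)/((z - 3)*(z - 1)) = -4/(z - 1) - 2/(z - 3).
An antiderivative is F(z) = -2*log(z - 3) - 4*log(z - 1).
Then F(5) - F(4) = (-10*log(2)) - (-log(81)) = -10*log(2) + 4*log(3).

-10*log(2) + 4*log(3)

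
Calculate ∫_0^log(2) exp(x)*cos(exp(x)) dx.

Let u = exp(x), so du = exp(x) dx. When x = 0, u = 1; when x = log(2), u = 2.
The integral becomes ∫ cos(u) du from 1 to 2, with antiderivative sin(u).
Back in x: F(x) = sin(exp(x)).
Then F(log(2)) - F(0) = (sin(2)) - (sin(1)) = -sin(1) + sin(2).

-sin(1) + sin(2)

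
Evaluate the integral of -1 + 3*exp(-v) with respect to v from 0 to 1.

2 - 3*exp(-1)

An antiderivative is F(v) = -v - 3*exp(-v).
Then F(1) - F(0) = (-3*exp(-1) - 1) - (-3) = 2 - 3*exp(-1).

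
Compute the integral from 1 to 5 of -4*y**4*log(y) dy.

Integrate by parts once (u = ln y, dv = -4*y**4 dy).
An antiderivative is F(y) = -4*y**5*(5*log(y) - 1)/25.
Then F(5) - F(1) = (500 - 2500*log(5)) - (4/25) = 12496/25 - 2500*log(5).

12496/25 - 2500*log(5)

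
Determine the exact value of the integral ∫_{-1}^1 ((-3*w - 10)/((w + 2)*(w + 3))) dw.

log(2/81)

Factor the denominator: w**2 + 5*w + 6 = (w + 3)(w + 2).
Partial fractions: (-3*w - 10)/((w + 2)*(w + 3)) = 1/(w + 3) - 4/(w + 2).
An antiderivative is F(w) = -4*log(w + 2) + log(w + 3).
Then F(1) - F(-1) = (log(4/81)) - (log(2)) = log(2/81).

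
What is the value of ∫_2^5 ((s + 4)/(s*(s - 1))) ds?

Factor the denominator: s**2 - s = s(s - 1).
Partial fractions: (s + 4)/(s*(s - 1)) = -4/s + 5/(s - 1).
An antiderivative is F(s) = -4*log(s) + 5*log(s - 1).
Then F(5) - F(2) = (-4*log(5) + 10*log(2)) - (-log(16)) = -4*log(5) + 14*log(2).

-4*log(5) + 14*log(2)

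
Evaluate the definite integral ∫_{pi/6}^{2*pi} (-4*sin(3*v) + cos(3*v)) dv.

An antiderivative is F(v) = sin(3*v)/3 + 4*cos(3*v)/3.
Then F(2*pi) - F(pi/6) = (4/3) - (1/3) = 1.

1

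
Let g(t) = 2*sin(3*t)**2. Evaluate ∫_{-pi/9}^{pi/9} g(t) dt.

Use the identity sin^2(3*t) = (1 - cos(6*t))/2.
An antiderivative is F(t) = t - sin(6*t)/6.
Then F(pi/9) - F(-pi/9) = (-sqrt(3)/12 + pi/9) - (-pi/9 + sqrt(3)/12) = -sqrt(3)/6 + 2*pi/9.

-sqrt(3)/6 + 2*pi/9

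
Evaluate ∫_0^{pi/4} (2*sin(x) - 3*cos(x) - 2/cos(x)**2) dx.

An antiderivative is F(x) = -3*sin(x) - 2*cos(x) - 2*tan(x).
Then F(pi/4) - F(0) = (-5*sqrt(2)/2 - 2) - (-2) = -5*sqrt(2)/2.

-5*sqrt(2)/2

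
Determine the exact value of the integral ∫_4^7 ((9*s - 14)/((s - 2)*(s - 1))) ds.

Factor the denominator: s**2 - 3*s + 2 = (s - 1)(s - 2).
Partial fractions: (9*s - 14)/((s - 2)*(s - 1)) = 5/(s - 1) + 4/(s - 2).
An antiderivative is F(s) = 4*log(s - 2) + 5*log(s - 1).
Then F(7) - F(4) = (5*log(2) + 5*log(3) + 4*log(5)) - (4*log(2) + 5*log(3)) = log(2) + 4*log(5).

log(2) + 4*log(5)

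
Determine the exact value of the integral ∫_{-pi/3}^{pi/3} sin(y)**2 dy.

-sqrt(3)/4 + pi/3

Use the identity sin^2(y) = (1 - cos(2*y))/2.
An antiderivative is F(y) = y/2 - sin(2*y)/4.
Then F(pi/3) - F(-pi/3) = (-sqrt(3)/8 + pi/6) - (-pi/6 + sqrt(3)/8) = -sqrt(3)/4 + pi/3.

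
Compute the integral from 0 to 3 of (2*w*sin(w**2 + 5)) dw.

-cos(14) + cos(5)

Let u = w**2 + 5, so du = 2*w dw. When w = 0, u = 5; when w = 3, u = 14.
The integral becomes ∫ sin(u) du from 5 to 14, with antiderivative -cos(u).
Back in w: F(w) = -cos(w**2 + 5).
Then F(3) - F(0) = (-cos(14)) - (-cos(5)) = -cos(14) + cos(5).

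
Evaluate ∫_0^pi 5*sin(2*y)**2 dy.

Use the identity sin^2(2*y) = (1 - cos(4*y))/2.
An antiderivative is F(y) = 5*y/2 - 5*sin(4*y)/8.
Then F(pi) - F(0) = (5*pi/2) - (0) = 5*pi/2.

5*pi/2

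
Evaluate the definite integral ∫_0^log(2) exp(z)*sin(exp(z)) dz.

Let u = exp(z), so du = exp(z) dz. When z = 0, u = 1; when z = log(2), u = 2.
The integral becomes ∫ sin(u) du from 1 to 2, with antiderivative -cos(u).
Back in z: F(z) = -cos(exp(z)).
Then F(log(2)) - F(0) = (-cos(2)) - (-cos(1)) = -cos(2) + cos(1).

-cos(2) + cos(1)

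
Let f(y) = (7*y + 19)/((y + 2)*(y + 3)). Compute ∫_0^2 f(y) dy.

-2*log(3) + 2*log(5) + 5*log(2)

Factor the denominator: y**2 + 5*y + 6 = (y + 3)(y + 2).
Partial fractions: (7*y + 19)/((y + 2)*(y + 3)) = 2/(y + 3) + 5/(y + 2).
An antiderivative is F(y) = 5*log(y + 2) + 2*log(y + 3).
Then F(2) - F(0) = (2*log(5) + 10*log(2)) - (2*log(3) + 5*log(2)) = -2*log(3) + 2*log(5) + 5*log(2).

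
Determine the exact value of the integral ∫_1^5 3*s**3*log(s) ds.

Integrate by parts once (u = ln s, dv = 3*s**3 ds).
An antiderivative is F(s) = 3*s**4*(4*log(s) - 1)/16.
Then F(5) - F(1) = (-1875/16 + 1875*log(5)/4) - (-3/16) = -117 + 1875*log(5)/4.

-117 + 1875*log(5)/4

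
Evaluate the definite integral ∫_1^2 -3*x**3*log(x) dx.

45/16 - 12*log(2)

Integrate by parts once (u = ln x, dv = -3*x**3 dx).
An antiderivative is F(x) = -3*x**4*(4*log(x) - 1)/16.
Then F(2) - F(1) = (3 - 12*log(2)) - (3/16) = 45/16 - 12*log(2).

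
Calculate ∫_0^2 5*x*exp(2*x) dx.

5/4 + 15*exp(4)/4

Integrate by parts once (u = x, dv = 5*exp(2*x) dx).
An antiderivative is F(x) = (10*x - 5)*exp(2*x)/4.
Then F(2) - F(0) = (15*exp(4)/4) - (-5/4) = 5/4 + 15*exp(4)/4.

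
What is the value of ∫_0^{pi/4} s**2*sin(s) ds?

Integrate by parts twice (u = s^2, dv = sin(s) ds).
An antiderivative is F(s) = -s**2*cos(s) + 2*s*sin(s) + 2*cos(s).
Then F(pi/4) - F(0) = (sqrt(2)*(-pi**2 + 8*pi + 32)/32) - (2) = -2 - sqrt(2)*pi**2/32 + sqrt(2)*pi/4 + sqrt(2).

-2 - sqrt(2)*pi**2/32 + sqrt(2)*pi/4 + sqrt(2)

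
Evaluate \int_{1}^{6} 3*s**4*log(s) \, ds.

Integrate by parts once (u = ln s, dv = 3*s**4 ds).
An antiderivative is F(s) = 3*s**5*(5*log(s) - 1)/25.
Then F(6) - F(1) = (-23328/25 + 23328*log(6)/5) - (-3/25) = -933 + 23328*log(6)/5.

-933 + 23328*log(6)/5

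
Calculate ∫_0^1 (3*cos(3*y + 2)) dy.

Let u = 3*y + 2, so du = 3 dy. When y = 0, u = 2; when y = 1, u = 5.
The integral becomes ∫ cos(u) du from 2 to 5, with antiderivative sin(u).
Back in y: F(y) = sin(3*y + 2).
Then F(1) - F(0) = (sin(5)) - (sin(2)) = sin(5) - sin(2).

sin(5) - sin(2)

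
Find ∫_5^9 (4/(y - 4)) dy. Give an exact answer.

An antiderivative is F(y) = 4*log(y - 4).
Then F(9) - F(5) = (4*log(5)) - (0) = 4*log(5).

4*log(5)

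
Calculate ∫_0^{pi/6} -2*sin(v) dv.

-2 + sqrt(3)

An antiderivative is F(v) = 2*cos(v).
Then F(pi/6) - F(0) = (sqrt(3)) - (2) = -2 + sqrt(3).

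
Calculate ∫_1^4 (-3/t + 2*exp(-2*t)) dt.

-6*log(2) - exp(-8) + exp(-2)

An antiderivative is F(t) = -3*log(t) - exp(-2*t).
Then F(4) - F(1) = (-6*log(2) - exp(-8)) - (-exp(-2)) = -6*log(2) - exp(-8) + exp(-2).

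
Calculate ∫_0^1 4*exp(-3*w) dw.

4/3 - 4*exp(-3)/3

An antiderivative is F(w) = -4*exp(-3*w)/3.
Then F(1) - F(0) = (-4*exp(-3)/3) - (-4/3) = 4/3 - 4*exp(-3)/3.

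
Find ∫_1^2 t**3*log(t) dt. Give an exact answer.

-15/16 + log(16)

Integrate by parts once (u = ln t, dv = t**3 dt).
An antiderivative is F(t) = t**4*(4*log(t) - 1)/16.
Then F(2) - F(1) = (-1 + log(16)) - (-1/16) = -15/16 + log(16).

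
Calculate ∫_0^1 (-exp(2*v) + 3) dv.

7/2 - exp(2)/2

An antiderivative is F(v) = -exp(2*v)/2 + 3*v.
Then F(1) - F(0) = (3 - exp(2)/2) - (-1/2) = 7/2 - exp(2)/2.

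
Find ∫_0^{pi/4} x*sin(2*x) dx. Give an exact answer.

1/4

Integrate by parts once (u = x, dv = sin(2*x) dx).
An antiderivative is F(x) = -x*cos(2*x)/2 + sin(2*x)/4.
Then F(pi/4) - F(0) = (1/4) - (0) = 1/4.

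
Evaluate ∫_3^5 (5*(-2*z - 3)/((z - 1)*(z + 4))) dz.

-10*log(3) - 5*log(2) + 5*log(7)

Factor the denominator: z**2 + 3*z - 4 = (z + 4)(z - 1).
Partial fractions: 5*(-2*z - 3)/((z - 1)*(z + 4)) = -5/(z + 4) - 5/(z - 1).
An antiderivative is F(z) = -5*log(z - 1) - 5*log(z + 4).
Then F(5) - F(3) = (-10*log(3) - 10*log(2)) - (-5*log(7) - 5*log(2)) = -10*log(3) - 5*log(2) + 5*log(7).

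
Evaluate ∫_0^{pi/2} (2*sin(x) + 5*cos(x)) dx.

7

An antiderivative is F(x) = 5*sin(x) - 2*cos(x).
Then F(pi/2) - F(0) = (5) - (-2) = 7.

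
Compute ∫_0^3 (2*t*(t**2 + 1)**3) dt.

Let u = t**2 + 1, so du = 2*t dt. When t = 0, u = 1; when t = 3, u = 10.
The integral becomes ∫ u**3 du from 1 to 10, with antiderivative u**4/4.
Back in t: F(t) = (t**2 + 1)**4/4.
Then F(3) - F(0) = (2500) - (1/4) = 9999/4.

9999/4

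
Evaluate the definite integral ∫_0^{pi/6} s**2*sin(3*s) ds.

Integrate by parts twice (u = s^2, dv = sin(3*s) ds).
An antiderivative is F(s) = -s**2*cos(3*s)/3 + 2*s*sin(3*s)/9 + 2*cos(3*s)/27.
Then F(pi/6) - F(0) = (pi/27) - (2/27) = -2/27 + pi/27.

-2/27 + pi/27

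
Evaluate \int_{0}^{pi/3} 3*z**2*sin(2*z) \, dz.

Integrate by parts twice (u = z^2, dv = 3*sin(2*z) dz).
An antiderivative is F(z) = -3*z**2*cos(2*z)/2 + 3*z*sin(2*z)/2 + 3*cos(2*z)/4.
Then F(pi/3) - F(0) = (-3/8 + pi**2/12 + sqrt(3)*pi/4) - (3/4) = -9/8 + pi**2/12 + sqrt(3)*pi/4.

-9/8 + pi**2/12 + sqrt(3)*pi/4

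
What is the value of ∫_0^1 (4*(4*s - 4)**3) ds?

Let u = 4*s - 4, so du = 4 ds. When s = 0, u = -4; when s = 1, u = 0.
The integral becomes ∫ u**3 du from -4 to 0, with antiderivative u**4/4.
Back in s: F(s) = (4*s - 4)**4/4.
Then F(1) - F(0) = (0) - (64) = -64.

-64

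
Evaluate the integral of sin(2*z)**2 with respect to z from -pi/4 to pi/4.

Use the identity sin^2(2*z) = (1 - cos(4*z))/2.
An antiderivative is F(z) = z/2 - sin(4*z)/8.
Then F(pi/4) - F(-pi/4) = (pi/8) - (-pi/8) = pi/4.

pi/4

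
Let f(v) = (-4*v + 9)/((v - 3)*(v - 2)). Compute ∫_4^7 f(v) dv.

Factor the denominator: v**2 - 5*v + 6 = (v - 2)(v - 3).
Partial fractions: (-4*v + 9)/((v - 3)*(v - 2)) = -1/(v - 2) - 3/(v - 3).
An antiderivative is F(v) = -3*log(v - 3) - log(v - 2).
Then F(7) - F(4) = (-6*log(2) - log(5)) - (-log(2)) = -5*log(2) - log(5).

-5*log(2) - log(5)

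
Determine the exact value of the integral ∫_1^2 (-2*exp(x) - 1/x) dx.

An antiderivative is F(x) = -2*exp(x) - log(x).
Then F(2) - F(1) = (-2*exp(2) - log(2)) - (-2*exp(1)) = -2*exp(2) - log(2) + 2*exp(1).

-2*exp(2) - log(2) + 2*exp(1)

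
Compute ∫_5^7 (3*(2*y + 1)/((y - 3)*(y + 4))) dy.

Factor the denominator: y**2 + y - 12 = (y + 4)(y - 3).
Partial fractions: 3*(2*y + 1)/((y - 3)*(y + 4)) = 3/(y + 4) + 3/(y - 3).
An antiderivative is F(y) = 3*log(y - 3) + 3*log(y + 4).
Then F(7) - F(5) = (6*log(2) + 3*log(11)) - (3*log(2) + 6*log(3)) = -6*log(3) + 3*log(2) + 3*log(11).

-6*log(3) + 3*log(2) + 3*log(11)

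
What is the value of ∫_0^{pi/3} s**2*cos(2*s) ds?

-pi/12 - sqrt(3)/8 + sqrt(3)*pi**2/36

Integrate by parts twice (u = s^2, dv = cos(2*s) ds).
An antiderivative is F(s) = s**2*sin(2*s)/2 + s*cos(2*s)/2 - sin(2*s)/4.
Then F(pi/3) - F(0) = (-pi/12 - sqrt(3)/8 + sqrt(3)*pi**2/36) - (0) = -pi/12 - sqrt(3)/8 + sqrt(3)*pi**2/36.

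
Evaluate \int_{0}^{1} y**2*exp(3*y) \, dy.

-2/27 + 5*exp(3)/27

Integrate by parts twice (u = y^2, dv = exp(3*y) dy).
An antiderivative is F(y) = (9*y**2 - 6*y + 2)*exp(3*y)/27.
Then F(1) - F(0) = (5*exp(3)/27) - (2/27) = -2/27 + 5*exp(3)/27.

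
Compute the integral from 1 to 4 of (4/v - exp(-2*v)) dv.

(-exp(6) + 1 + 16*exp(8)*log(2))*exp(-8)/2

An antiderivative is F(v) = 4*log(v) + exp(-2*v)/2.
Then F(4) - F(1) = (exp(-8)/2 + 8*log(2)) - (exp(-2)/2) = (-exp(6) + 1 + 16*exp(8)*log(2))*exp(-8)/2.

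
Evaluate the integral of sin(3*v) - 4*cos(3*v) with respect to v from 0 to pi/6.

An antiderivative is F(v) = -4*sin(3*v)/3 - cos(3*v)/3.
Then F(pi/6) - F(0) = (-4/3) - (-1/3) = -1.

-1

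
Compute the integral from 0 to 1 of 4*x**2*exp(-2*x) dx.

1 - 5*exp(-2)

Integrate by parts twice (u = x^2, dv = 4*exp(-2*x) dx).
An antiderivative is F(x) = (-2*x**2 - 2*x - 1)*exp(-2*x).
Then F(1) - F(0) = (-5*exp(-2)) - (-1) = 1 - 5*exp(-2).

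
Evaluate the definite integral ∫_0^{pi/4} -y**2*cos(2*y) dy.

Integrate by parts twice (u = y^2, dv = -cos(2*y) dy).
An antiderivative is F(y) = -y**2*sin(2*y)/2 - y*cos(2*y)/2 + sin(2*y)/4.
Then F(pi/4) - F(0) = (1/4 - pi**2/32) - (0) = 1/4 - pi**2/32.

1/4 - pi**2/32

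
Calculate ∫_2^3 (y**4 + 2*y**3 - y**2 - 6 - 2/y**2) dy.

By the power rule, an antiderivative is F(y) = y**5/5 + y**4/2 - y**3/3 - 6*y + 2/y.
Then F(3) - F(2) = (1883/30) - (11/15) = 1861/30.

1861/30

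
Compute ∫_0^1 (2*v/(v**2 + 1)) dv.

Let u = v**2 + 1, so du = 2*v dv. When v = 0, u = 1; when v = 1, u = 2.
The integral becomes ∫ 1/u du from 1 to 2, with antiderivative log(u).
Back in v: F(v) = log(v**2 + 1).
Then F(1) - F(0) = (log(2)) - (0) = log(2).

log(2)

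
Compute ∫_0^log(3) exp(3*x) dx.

26/3

Let u = exp(x), so du = exp(x) dx. When x = 0, u = 1; when x = log(3), u = 3.
The integral becomes ∫ u**2 du from 1 to 3, with antiderivative u**3/3.
Back in x: F(x) = exp(3*x)/3.
Then F(log(3)) - F(0) = (9) - (1/3) = 26/3.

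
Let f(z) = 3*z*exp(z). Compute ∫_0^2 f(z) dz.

3 + 3*exp(2)

Integrate by parts once (u = z, dv = 3*exp(z) dz).
An antiderivative is F(z) = (3*z - 3)*exp(z).
Then F(2) - F(0) = (3*exp(2)) - (-3) = 3 + 3*exp(2).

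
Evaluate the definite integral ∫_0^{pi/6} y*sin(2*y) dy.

-pi/24 + sqrt(3)/8

Integrate by parts once (u = y, dv = sin(2*y) dy).
An antiderivative is F(y) = -y*cos(2*y)/2 + sin(2*y)/4.
Then F(pi/6) - F(0) = (-pi/24 + sqrt(3)/8) - (0) = -pi/24 + sqrt(3)/8.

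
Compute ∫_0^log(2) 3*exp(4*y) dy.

45/4

Let u = exp(y), so du = exp(y) dy. When y = 0, u = 1; when y = log(2), u = 2.
The integral becomes 3·∫ u**3 du from 1 to 2, with antiderivative 3*u**4/4.
Back in y: F(y) = 3*exp(4*y)/4.
Then F(log(2)) - F(0) = (12) - (3/4) = 45/4.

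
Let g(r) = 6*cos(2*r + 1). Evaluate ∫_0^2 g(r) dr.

Let u = 2*r + 1, so du = 2 dr. When r = 0, u = 1; when r = 2, u = 5.
The integral becomes 3·∫ cos(u) du from 1 to 5, with antiderivative 3*sin(u).
Back in r: F(r) = 3*sin(2*r + 1).
Then F(2) - F(0) = (3*sin(5)) - (3*sin(1)) = 3*sin(5) - 3*sin(1).

3*sin(5) - 3*sin(1)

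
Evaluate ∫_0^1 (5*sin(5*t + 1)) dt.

-cos(6) + cos(1)

Let u = 5*t + 1, so du = 5 dt. When t = 0, u = 1; when t = 1, u = 6.
The integral becomes ∫ sin(u) du from 1 to 6, with antiderivative -cos(u).
Back in t: F(t) = -cos(5*t + 1).
Then F(1) - F(0) = (-cos(6)) - (-cos(1)) = -cos(6) + cos(1).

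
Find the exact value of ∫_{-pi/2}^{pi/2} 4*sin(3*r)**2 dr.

2*pi

Use the identity sin^2(3*r) = (1 - cos(6*r))/2.
An antiderivative is F(r) = 2*r - sin(6*r)/3.
Then F(pi/2) - F(-pi/2) = (pi) - (-pi) = 2*pi.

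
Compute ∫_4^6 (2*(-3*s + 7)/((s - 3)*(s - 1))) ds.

-4*log(5) + 2*log(3)

Factor the denominator: s**2 - 4*s + 3 = (s - 1)(s - 3).
Partial fractions: 2*(-3*s + 7)/((s - 3)*(s - 1)) = -4/(s - 1) - 2/(s - 3).
An antiderivative is F(s) = -2*log(s - 3) - 4*log(s - 1).
Then F(6) - F(4) = (-4*log(5) - 2*log(3)) - (-log(81)) = -4*log(5) + 2*log(3).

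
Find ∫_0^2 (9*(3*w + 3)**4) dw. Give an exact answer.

176418/5

Let u = 3*w + 3, so du = 3 dw. When w = 0, u = 3; when w = 2, u = 9.
The integral becomes 3·∫ u**4 du from 3 to 9, with antiderivative 3*u**5/5.
Back in w: F(w) = 3*(3*w + 3)**5/5.
Then F(2) - F(0) = (177147/5) - (729/5) = 176418/5.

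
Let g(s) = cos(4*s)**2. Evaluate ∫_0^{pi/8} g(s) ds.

Use the identity cos^2(4*s) = (1 + cos(8*s))/2.
An antiderivative is F(s) = s/2 + sin(8*s)/16.
Then F(pi/8) - F(0) = (pi/16) - (0) = pi/16.

pi/16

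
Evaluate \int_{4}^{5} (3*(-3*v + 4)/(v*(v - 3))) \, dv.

Factor the denominator: v**2 - 3*v = v(v - 3).
Partial fractions: 3*(-3*v + 4)/(v*(v - 3)) = -4/v - 5/(v - 3).
An antiderivative is F(v) = -4*log(v) - 5*log(v - 3).
Then F(5) - F(4) = (-4*log(5) - 5*log(2)) - (-8*log(2)) = -4*log(5) + 3*log(2).

-4*log(5) + 3*log(2)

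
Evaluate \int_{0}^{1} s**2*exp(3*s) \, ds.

Integrate by parts twice (u = s^2, dv = exp(3*s) ds).
An antiderivative is F(s) = (9*s**2 - 6*s + 2)*exp(3*s)/27.
Then F(1) - F(0) = (5*exp(3)/27) - (2/27) = -2/27 + 5*exp(3)/27.

-2/27 + 5*exp(3)/27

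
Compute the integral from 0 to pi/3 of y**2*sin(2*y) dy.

-3/8 + pi**2/36 + sqrt(3)*pi/12

Integrate by parts twice (u = y^2, dv = sin(2*y) dy).
An antiderivative is F(y) = -y**2*cos(2*y)/2 + y*sin(2*y)/2 + cos(2*y)/4.
Then F(pi/3) - F(0) = (-1/8 + pi**2/36 + sqrt(3)*pi/12) - (1/4) = -3/8 + pi**2/36 + sqrt(3)*pi/12.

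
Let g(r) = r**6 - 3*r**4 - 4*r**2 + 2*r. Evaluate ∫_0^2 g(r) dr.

-796/105

By the power rule, an antiderivative is F(r) = r**7/7 - 3*r**5/5 - 4*r**3/3 + r**2.
Then F(2) - F(0) = (-796/105) - (0) = -796/105.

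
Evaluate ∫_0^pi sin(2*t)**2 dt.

pi/2

Use the identity sin^2(2*t) = (1 - cos(4*t))/2.
An antiderivative is F(t) = t/2 - sin(4*t)/8.
Then F(pi) - F(0) = (pi/2) - (0) = pi/2.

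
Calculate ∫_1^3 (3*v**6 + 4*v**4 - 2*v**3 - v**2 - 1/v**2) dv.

By the power rule, an antiderivative is F(v) = 3*v**7/7 + 4*v**5/5 - v**4/2 - v**3/3 + 1/v.
Then F(3) - F(1) = (227329/210) - (293/210) = 113518/105.

113518/105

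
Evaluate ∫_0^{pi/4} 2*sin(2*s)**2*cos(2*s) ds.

1/3

Let u = sin(2*s), so du = 2*cos(2*s) ds. When s = 0, u = 0; when s = pi/4, u = 1.
The integral becomes ∫ u**2 du from 0 to 1, with antiderivative u**3/3.
Back in s: F(s) = sin(2*s)**3/3.
Then F(pi/4) - F(0) = (1/3) - (0) = 1/3.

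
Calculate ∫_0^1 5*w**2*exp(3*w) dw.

-10/27 + 25*exp(3)/27

Integrate by parts twice (u = w^2, dv = 5*exp(3*w) dw).
An antiderivative is F(w) = (45*w**2 - 30*w + 10)*exp(3*w)/27.
Then F(1) - F(0) = (25*exp(3)/27) - (10/27) = -10/27 + 25*exp(3)/27.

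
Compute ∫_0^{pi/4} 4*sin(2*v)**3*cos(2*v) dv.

Let u = sin(2*v), so du = 2*cos(2*v) dv. When v = 0, u = 0; when v = pi/4, u = 1.
The integral becomes 2·∫ u**3 du from 0 to 1, with antiderivative u**4/2.
Back in v: F(v) = sin(2*v)**4/2.
Then F(pi/4) - F(0) = (1/2) - (0) = 1/2.

1/2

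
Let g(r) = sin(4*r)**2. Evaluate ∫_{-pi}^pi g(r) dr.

Use the identity sin^2(4*r) = (1 - cos(8*r))/2.
An antiderivative is F(r) = r/2 - sin(8*r)/16.
Then F(pi) - F(-pi) = (pi/2) - (-pi/2) = pi.

pi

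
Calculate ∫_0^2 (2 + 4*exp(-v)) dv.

An antiderivative is F(v) = 2*v - 4*exp(-v).
Then F(2) - F(0) = (4 - 4*exp(-2)) - (-4) = 8 - 4*exp(-2).

8 - 4*exp(-2)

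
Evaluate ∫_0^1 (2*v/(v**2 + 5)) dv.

log(6/5)

Let u = v**2 + 5, so du = 2*v dv. When v = 0, u = 5; when v = 1, u = 6.
The integral becomes ∫ 1/u du from 5 to 6, with antiderivative log(u).
Back in v: F(v) = log(v**2 + 5).
Then F(1) - F(0) = (log(6)) - (log(5)) = log(6/5).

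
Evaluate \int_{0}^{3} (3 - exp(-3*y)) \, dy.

exp(-9)/3 + 26/3

An antiderivative is F(y) = 3*y + exp(-3*y)/3.
Then F(3) - F(0) = (exp(-9)/3 + 9) - (1/3) = exp(-9)/3 + 26/3.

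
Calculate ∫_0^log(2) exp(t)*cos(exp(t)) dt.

Let u = exp(t), so du = exp(t) dt. When t = 0, u = 1; when t = log(2), u = 2.
The integral becomes ∫ cos(u) du from 1 to 2, with antiderivative sin(u).
Back in t: F(t) = sin(exp(t)).
Then F(log(2)) - F(0) = (sin(2)) - (sin(1)) = -sin(1) + sin(2).

-sin(1) + sin(2)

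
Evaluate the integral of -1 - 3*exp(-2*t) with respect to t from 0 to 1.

An antiderivative is F(t) = -t + 3*exp(-2*t)/2.
Then F(1) - F(0) = (-1 + 3*exp(-2)/2) - (3/2) = -5/2 + 3*exp(-2)/2.

-5/2 + 3*exp(-2)/2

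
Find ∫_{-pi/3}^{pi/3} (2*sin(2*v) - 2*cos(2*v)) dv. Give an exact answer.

-sqrt(3)

An antiderivative is F(v) = -sin(2*v) - cos(2*v).
Then F(pi/3) - F(-pi/3) = (1/2 - sqrt(3)/2) - (1/2 + sqrt(3)/2) = -sqrt(3).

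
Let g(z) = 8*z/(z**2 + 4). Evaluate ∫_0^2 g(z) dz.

log(16)

Let u = z**2 + 4, so du = 2*z dz. When z = 0, u = 4; when z = 2, u = 8.
The integral becomes 4·∫ 1/u du from 4 to 8, with antiderivative 4*log(u).
Back in z: F(z) = 4*log(z**2 + 4).
Then F(2) - F(0) = (12*log(2)) - (8*log(2)) = log(16).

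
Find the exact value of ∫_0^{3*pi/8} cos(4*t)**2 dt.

3*pi/16

Use the identity cos^2(4*t) = (1 + cos(8*t))/2.
An antiderivative is F(t) = t/2 + sin(8*t)/16.
Then F(3*pi/8) - F(0) = (3*pi/16) - (0) = 3*pi/16.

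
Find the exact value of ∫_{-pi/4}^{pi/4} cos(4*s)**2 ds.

Use the identity cos^2(4*s) = (1 + cos(8*s))/2.
An antiderivative is F(s) = s/2 + sin(8*s)/16.
Then F(pi/4) - F(-pi/4) = (pi/8) - (-pi/8) = pi/4.

pi/4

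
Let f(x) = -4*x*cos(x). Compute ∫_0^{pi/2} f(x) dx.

4 - 2*pi

Integrate by parts once (u = x, dv = -4*cos(x) dx).
An antiderivative is F(x) = -4*x*sin(x) - 4*cos(x).
Then F(pi/2) - F(0) = (-2*pi) - (-4) = 4 - 2*pi.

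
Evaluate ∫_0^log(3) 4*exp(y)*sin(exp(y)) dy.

Let u = exp(y), so du = exp(y) dy. When y = 0, u = 1; when y = log(3), u = 3.
The integral becomes 4·∫ sin(u) du from 1 to 3, with antiderivative -4*cos(u).
Back in y: F(y) = -4*cos(exp(y)).
Then F(log(3)) - F(0) = (-4*cos(3)) - (-4*cos(1)) = 4*cos(1) - 4*cos(3).

4*cos(1) - 4*cos(3)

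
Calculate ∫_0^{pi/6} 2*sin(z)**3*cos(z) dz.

Let u = sin(z), so du = cos(z) dz. When z = 0, u = 0; when z = pi/6, u = 1/2.
The integral becomes 2·∫ u**3 du from 0 to 1/2, with antiderivative u**4/2.
Back in z: F(z) = sin(z)**4/2.
Then F(pi/6) - F(0) = (1/32) - (0) = 1/32.

1/32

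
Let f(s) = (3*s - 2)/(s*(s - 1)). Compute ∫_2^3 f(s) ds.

Factor the denominator: s**2 - s = s(s - 1).
Partial fractions: (3*s - 2)/(s*(s - 1)) = 2/s + 1/(s - 1).
An antiderivative is F(s) = 2*log(s) + log(s - 1).
Then F(3) - F(2) = (log(18)) - (log(4)) = log(9/2).

log(9/2)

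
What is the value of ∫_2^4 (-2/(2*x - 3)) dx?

An antiderivative is F(x) = -log(2*x - 3).
Then F(4) - F(2) = (-log(5)) - (0) = -log(5).

-log(5)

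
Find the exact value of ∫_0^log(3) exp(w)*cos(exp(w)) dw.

-sin(1) + sin(3)

Let u = exp(w), so du = exp(w) dw. When w = 0, u = 1; when w = log(3), u = 3.
The integral becomes ∫ cos(u) du from 1 to 3, with antiderivative sin(u).
Back in w: F(w) = sin(exp(w)).
Then F(log(3)) - F(0) = (sin(3)) - (sin(1)) = -sin(1) + sin(3).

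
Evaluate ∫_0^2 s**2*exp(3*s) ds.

-2/27 + 26*exp(6)/27

Integrate by parts twice (u = s^2, dv = exp(3*s) ds).
An antiderivative is F(s) = (9*s**2 - 6*s + 2)*exp(3*s)/27.
Then F(2) - F(0) = (26*exp(6)/27) - (2/27) = -2/27 + 26*exp(6)/27.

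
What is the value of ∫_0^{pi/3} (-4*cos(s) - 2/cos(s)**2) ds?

-4*sqrt(3)

An antiderivative is F(s) = -4*sin(s) - 2*tan(s).
Then F(pi/3) - F(0) = (-4*sqrt(3)) - (0) = -4*sqrt(3).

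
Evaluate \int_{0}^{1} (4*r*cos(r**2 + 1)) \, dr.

Let u = r**2 + 1, so du = 2*r dr. When r = 0, u = 1; when r = 1, u = 2.
The integral becomes 2·∫ cos(u) du from 1 to 2, with antiderivative 2*sin(u).
Back in r: F(r) = 2*sin(r**2 + 1).
Then F(1) - F(0) = (2*sin(2)) - (2*sin(1)) = -2*sin(1) + 2*sin(2).

-2*sin(1) + 2*sin(2)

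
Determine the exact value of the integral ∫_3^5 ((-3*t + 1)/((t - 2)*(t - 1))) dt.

-5*log(3) + 2*log(2)

Factor the denominator: t**2 - 3*t + 2 = (t - 1)(t - 2).
Partial fractions: (-3*t + 1)/((t - 2)*(t - 1)) = 2/(t - 1) - 5/(t - 2).
An antiderivative is F(t) = -5*log(t - 2) + 2*log(t - 1).
Then F(5) - F(3) = (-5*log(3) + 4*log(2)) - (log(4)) = -5*log(3) + 2*log(2).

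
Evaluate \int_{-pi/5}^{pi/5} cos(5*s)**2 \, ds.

pi/5

Use the identity cos^2(5*s) = (1 + cos(10*s))/2.
An antiderivative is F(s) = s/2 + sin(10*s)/20.
Then F(pi/5) - F(-pi/5) = (pi/10) - (-pi/10) = pi/5.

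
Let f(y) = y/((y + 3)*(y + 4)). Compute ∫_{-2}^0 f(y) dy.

Factor the denominator: y**2 + 7*y + 12 = (y + 4)(y + 3).
Partial fractions: y/((y + 3)*(y + 4)) = 4/(y + 4) - 3/(y + 3).
An antiderivative is F(y) = -3*log(y + 3) + 4*log(y + 4).
Then F(0) - F(-2) = (-3*log(3) + 8*log(2)) - (log(16)) = log(16/27).

log(16/27)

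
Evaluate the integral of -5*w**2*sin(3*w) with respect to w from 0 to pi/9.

-5*sqrt(3)*pi/81 + 5*pi**2/486 + 5/27

Integrate by parts twice (u = w^2, dv = -5*sin(3*w) dw).
An antiderivative is F(w) = 5*w**2*cos(3*w)/3 - 10*w*sin(3*w)/9 - 10*cos(3*w)/27.
Then F(pi/9) - F(0) = (-5*sqrt(3)*pi/81 - 5/27 + 5*pi**2/486) - (-10/27) = -5*sqrt(3)*pi/81 + 5*pi**2/486 + 5/27.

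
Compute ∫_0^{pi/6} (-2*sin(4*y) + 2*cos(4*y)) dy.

-3/4 + sqrt(3)/4

An antiderivative is F(y) = sin(4*y)/2 + cos(4*y)/2.
Then F(pi/6) - F(0) = (-1/4 + sqrt(3)/4) - (1/2) = -3/4 + sqrt(3)/4.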